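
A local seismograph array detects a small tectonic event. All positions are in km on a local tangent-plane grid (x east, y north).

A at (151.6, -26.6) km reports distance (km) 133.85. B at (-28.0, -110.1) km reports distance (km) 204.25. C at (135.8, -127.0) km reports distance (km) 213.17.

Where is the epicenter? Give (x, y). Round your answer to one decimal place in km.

Circle about each station: (x − 151.6)² + (y + 26.6)² = 133.85²; (x + 28.0)² + (y + 110.1)² = 204.25²; (x − 135.8)² + (y + 127.0)² = 213.17².
Subtracting pairs of circle equations eliminates x²+y² and gives linear equations (the radical axes):
-359.2 x − 167.0 y = -34586.35
-31.6 x − 200.8 y = -16645.11
Solving the 2×2 system: x ≈ 62.3, y ≈ 73.1 km.

(62.3, 73.1)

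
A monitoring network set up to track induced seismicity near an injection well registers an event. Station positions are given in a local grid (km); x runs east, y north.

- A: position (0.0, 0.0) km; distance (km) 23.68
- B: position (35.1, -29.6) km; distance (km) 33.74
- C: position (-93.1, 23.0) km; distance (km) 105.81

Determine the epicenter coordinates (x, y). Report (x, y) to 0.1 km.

x ≈ 1.9 km, y ≈ -23.6 km

Circle about each station: x² + y² = 23.68²; (x − 35.1)² + (y + 29.6)² = 33.74²; (x + 93.1)² + (y − 23.0)² = 105.81².
Subtracting the A equation from the B and C equations removes the quadratic terms:
70.2 x − 59.2 y = 1530.52
-186.2 x + 46.0 y = -1438.40
Solving the 2×2 system: x ≈ 1.9, y ≈ -23.6 km.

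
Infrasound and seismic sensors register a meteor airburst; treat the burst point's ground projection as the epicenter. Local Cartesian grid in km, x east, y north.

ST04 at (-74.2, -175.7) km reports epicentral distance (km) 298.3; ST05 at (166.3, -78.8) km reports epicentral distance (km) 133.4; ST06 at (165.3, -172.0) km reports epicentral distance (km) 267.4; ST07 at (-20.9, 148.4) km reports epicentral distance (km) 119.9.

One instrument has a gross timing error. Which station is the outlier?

ST05

Solve using three stations at a time. Using ST04, ST06, ST07 (subtract circle equations pairwise → linear system) gives (x, y) ≈ (78.1, 80.8).
Distances from that point to each station vs reported:
  ST04: calculated 298.3 vs reported 298.3 → residual 0.0 km
  ST05: calculated 182.3 vs reported 133.4 → residual 48.9 km
  ST06: calculated 267.4 vs reported 267.4 → residual 0.0 km
  ST07: calculated 119.9 vs reported 119.9 → residual 0.0 km
ST04, ST06, ST07 are mutually consistent (residuals ≈ 0); ST05 is off by 48.9 km.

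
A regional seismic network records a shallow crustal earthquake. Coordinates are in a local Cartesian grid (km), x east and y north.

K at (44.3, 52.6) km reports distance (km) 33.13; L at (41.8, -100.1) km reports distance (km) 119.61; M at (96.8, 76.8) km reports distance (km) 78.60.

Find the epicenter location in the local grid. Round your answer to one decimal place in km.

43.0 km east, 19.5 km north

Circle about each station: (x − 44.3)² + (y − 52.6)² = 33.13²; (x − 41.8)² + (y + 100.1)² = 119.61²; (x − 96.8)² + (y − 76.8)² = 78.60².
Subtracting the K equation from the L and M equations removes the quadratic terms:
-5.0 x − 305.4 y = -6170.96
105.0 x + 48.4 y = 5458.87
Solving the 2×2 system: x ≈ 43.0, y ≈ 19.5 km.
Check against K (with the unrounded x, y): √((x − 44.3)²+(y − 52.6)²) = 33.12 ≈ 33.13 km. ✓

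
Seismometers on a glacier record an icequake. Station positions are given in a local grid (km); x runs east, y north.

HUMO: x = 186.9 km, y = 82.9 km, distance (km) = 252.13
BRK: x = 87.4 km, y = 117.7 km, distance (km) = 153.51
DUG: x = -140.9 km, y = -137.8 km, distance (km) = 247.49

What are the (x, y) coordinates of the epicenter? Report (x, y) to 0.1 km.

-64.8 km east, 97.7 km north

Circle about each station: (x − 186.9)² + (y − 82.9)² = 252.13²; (x − 87.4)² + (y − 117.7)² = 153.51²; (x + 140.9)² + (y + 137.8)² = 247.49².
Subtracting pairs of circle equations eliminates x²+y² and gives linear equations (the radical axes):
-199.0 x + 69.6 y = 19692.25
-655.6 x − 441.4 y = -644.13
Solving the 2×2 system: x ≈ -64.8, y ≈ 97.7 km.
Check against HUMO (with the unrounded x, y): √((x − 186.9)²+(y − 82.9)²) = 252.12 ≈ 252.13 km. ✓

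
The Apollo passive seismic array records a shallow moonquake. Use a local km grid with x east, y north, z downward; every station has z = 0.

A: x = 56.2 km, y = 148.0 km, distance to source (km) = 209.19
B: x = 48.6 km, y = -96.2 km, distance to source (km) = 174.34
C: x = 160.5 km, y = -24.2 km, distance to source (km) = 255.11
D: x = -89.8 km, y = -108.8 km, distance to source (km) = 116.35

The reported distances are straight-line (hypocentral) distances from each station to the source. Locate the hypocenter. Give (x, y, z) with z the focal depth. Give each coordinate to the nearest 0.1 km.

Each station gives a sphere (x−x_i)² + (y−y_i)² + z² = d_i² (stations at z=0).
Subtracting the A sphere from B and C: z² cancels, leaving linear equations in x and y:
-15.2 x − 488.4 y = -80.02
208.6 x − 344.4 y = -20037.21
Solving: x ≈ -91.104, y ≈ 2.999 km (keep extra digits for the depth step; rounded: -91.1, 3.0).
Then from the A sphere: z² = 209.19² − (x − 56.2)² − (y − 148.0)² with x = -91.104, y = 2.999, so z ≈ 32.198 ≈ 32.2 km.

x ≈ -91.1 km, y ≈ 3.0 km, depth ≈ 32.2 km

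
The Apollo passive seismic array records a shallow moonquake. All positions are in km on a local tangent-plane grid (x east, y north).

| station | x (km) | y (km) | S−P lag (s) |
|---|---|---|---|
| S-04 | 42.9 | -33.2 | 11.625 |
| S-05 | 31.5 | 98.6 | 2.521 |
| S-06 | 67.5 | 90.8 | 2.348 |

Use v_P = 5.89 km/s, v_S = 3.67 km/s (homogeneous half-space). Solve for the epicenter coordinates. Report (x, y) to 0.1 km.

Distance from S−P lag: d = Δt · v_P v_S / (v_P − v_S) = Δt · (5.89·3.67)/(5.89−3.67) ≈ 9.7371·Δt.
So d_S-04 = 113.19, d_S-05 = 24.55, d_S-06 = 22.86 km.
Circle about each station: (x − 42.9)² + (y + 33.2)² = 113.19²; (x − 31.5)² + (y − 98.6)² = 24.55²; (x − 67.5)² + (y − 90.8)² = 22.86².
Subtracting the S-04 equation from the S-05 and S-06 equations removes the quadratic terms:
-22.8 x + 263.6 y = 19980.83
49.2 x + 248.0 y = 22147.64
Solving the 2×2 system: x ≈ 47.4, y ≈ 79.9 km.

(47.4, 79.9)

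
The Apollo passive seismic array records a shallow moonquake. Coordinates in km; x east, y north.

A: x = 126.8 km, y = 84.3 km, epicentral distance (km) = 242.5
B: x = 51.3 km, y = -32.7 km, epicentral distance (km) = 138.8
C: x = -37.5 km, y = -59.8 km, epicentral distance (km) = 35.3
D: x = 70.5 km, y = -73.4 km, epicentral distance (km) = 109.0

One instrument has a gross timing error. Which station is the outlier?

B

Solve using three stations at a time. Using A, C, D (subtract circle equations pairwise → linear system) gives (x, y) ≈ (-36.3, -95.1).
Distances from that point to each station vs reported:
  A: calculated 242.5 vs reported 242.5 → residual 0.0 km
  B: calculated 107.6 vs reported 138.8 → residual 31.2 km
  C: calculated 35.4 vs reported 35.3 → residual 0.1 km
  D: calculated 109.0 vs reported 109.0 → residual 0.0 km
A, C, D are mutually consistent (residuals ≈ 0); B is off by 31.2 km.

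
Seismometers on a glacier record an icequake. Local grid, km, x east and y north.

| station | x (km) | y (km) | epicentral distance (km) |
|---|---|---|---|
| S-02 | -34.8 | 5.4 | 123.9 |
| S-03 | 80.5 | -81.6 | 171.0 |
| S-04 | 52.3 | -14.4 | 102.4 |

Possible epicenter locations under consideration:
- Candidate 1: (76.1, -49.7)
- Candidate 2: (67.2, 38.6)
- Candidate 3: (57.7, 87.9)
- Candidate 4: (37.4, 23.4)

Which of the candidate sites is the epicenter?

Candidate 3

For each candidate, compare |candidate − station| to the reported distance:
Candidate 1: residuals S-02 0.1, S-03 138.8, S-04 59.8 → max 138.8 km
Candidate 2: residuals S-02 16.6, S-03 50.1, S-04 47.3 → max 50.1 km
Candidate 3: residuals S-02 0.0, S-03 0.0, S-04 0.0 → max 0.0 km
Candidate 4: residuals S-02 49.5, S-03 57.5, S-04 61.8 → max 61.8 km
Only Candidate 3 has all residuals ≈ 0.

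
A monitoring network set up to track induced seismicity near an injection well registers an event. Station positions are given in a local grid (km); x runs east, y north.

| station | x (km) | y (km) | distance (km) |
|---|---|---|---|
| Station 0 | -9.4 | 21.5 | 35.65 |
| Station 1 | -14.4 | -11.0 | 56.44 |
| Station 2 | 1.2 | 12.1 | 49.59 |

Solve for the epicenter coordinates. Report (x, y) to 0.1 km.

Circle about each station: (x + 9.4)² + (y − 21.5)² = 35.65²; (x + 14.4)² + (y + 11.0)² = 56.44²; (x − 1.2)² + (y − 12.1)² = 49.59².
Subtracting the Station 0 equation from the Station 1 and Station 2 equations removes the quadratic terms:
-10.0 x − 65.0 y = -2136.80
21.2 x − 18.8 y = -1591.01
Solving the 2×2 system: x ≈ -40.4, y ≈ 39.1 km.
Check against Station 0 (with the unrounded x, y): √((x + 9.4)²+(y − 21.5)²) = 35.63 ≈ 35.65 km. ✓

(-40.4, 39.1)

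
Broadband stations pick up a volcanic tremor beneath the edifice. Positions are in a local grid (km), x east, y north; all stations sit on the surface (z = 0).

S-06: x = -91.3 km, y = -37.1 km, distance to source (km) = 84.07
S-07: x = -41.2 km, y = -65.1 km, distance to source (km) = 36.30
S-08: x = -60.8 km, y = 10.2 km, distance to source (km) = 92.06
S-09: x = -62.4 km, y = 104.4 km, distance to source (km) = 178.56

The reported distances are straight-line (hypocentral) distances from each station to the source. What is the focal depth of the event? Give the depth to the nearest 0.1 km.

depth ≈ 27.3 km

Each station gives a sphere (x−x_i)² + (y−y_i)² + z² = d_i² (stations at z=0).
Subtracting the S-06 sphere from S-07 and S-08: z² cancels, leaving linear equations in x and y:
100.2 x − 56.0 y = 1973.42
61.0 x + 94.6 y = -7318.70
Solving: x ≈ -17.306, y ≈ -66.205 km (keep extra digits for the depth step; rounded: -17.3, -66.2).
Then from the S-06 sphere: z² = 84.07² − (x + 91.3)² − (y + 37.1)² with x = -17.306, y = -66.205, so z ≈ 27.305 ≈ 27.3 km.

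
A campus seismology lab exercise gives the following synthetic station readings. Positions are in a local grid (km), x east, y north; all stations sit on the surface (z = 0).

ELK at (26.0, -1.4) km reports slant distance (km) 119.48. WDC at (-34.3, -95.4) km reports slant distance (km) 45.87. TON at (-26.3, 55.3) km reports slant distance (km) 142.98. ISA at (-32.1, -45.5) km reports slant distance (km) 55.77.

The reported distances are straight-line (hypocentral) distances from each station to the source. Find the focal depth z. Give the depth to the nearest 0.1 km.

36.8 km

Each station gives a sphere (x−x_i)² + (y−y_i)² + z² = d_i² (stations at z=0).
Subtracting the ELK sphere from WDC and TON: z² cancels, leaving linear equations in x and y:
-120.6 x − 188.0 y = 21771.10
-104.6 x + 113.4 y = -3095.99
Solving: x ≈ -56.591, y ≈ -79.501 km (keep extra digits for the depth step; rounded: -56.6, -79.5).
Then from the ELK sphere: z² = 119.48² − (x − 26.0)² − (y + 1.4)² with x = -56.591, y = -79.501, so z ≈ 36.803 ≈ 36.8 km.
Check against ISA (with the unrounded solution): distance 55.77 ≈ 55.77 km. ✓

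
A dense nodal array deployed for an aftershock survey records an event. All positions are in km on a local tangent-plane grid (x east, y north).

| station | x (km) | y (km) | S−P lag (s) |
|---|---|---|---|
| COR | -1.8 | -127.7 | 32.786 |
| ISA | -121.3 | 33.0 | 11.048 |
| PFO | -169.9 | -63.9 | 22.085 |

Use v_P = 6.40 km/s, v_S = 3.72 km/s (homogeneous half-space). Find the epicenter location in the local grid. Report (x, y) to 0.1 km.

Distance from S−P lag: d = Δt · v_P v_S / (v_P − v_S) = Δt · (6.40·3.72)/(6.40−3.72) ≈ 8.8836·Δt.
So d_COR = 291.26, d_ISA = 98.15, d_PFO = 196.19 km.
Circle about each station: (x + 1.8)² + (y + 127.7)² = 291.26²; (x + 121.3)² + (y − 33.0)² = 98.15²; (x + 169.9)² + (y + 63.9)² = 196.19².
Subtracting the COR equation from the ISA and PFO equations removes the quadratic terms:
-239.0 x + 321.4 y = 74691.13
-336.2 x + 127.6 y = 62980.56
Solving the 2×2 system: x ≈ -138.1, y ≈ 129.7 km.

-138.1 km east, 129.7 km north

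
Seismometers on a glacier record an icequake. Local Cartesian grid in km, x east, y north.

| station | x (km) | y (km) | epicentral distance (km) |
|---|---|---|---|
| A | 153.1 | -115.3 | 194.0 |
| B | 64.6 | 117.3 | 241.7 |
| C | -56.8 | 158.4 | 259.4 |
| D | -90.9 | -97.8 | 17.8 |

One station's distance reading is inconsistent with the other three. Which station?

Solve using three stations at a time. Using A, B, C (subtract circle equations pairwise → linear system) gives (x, y) ≈ (-40.2, -100.4).
Distances from that point to each station vs reported:
  A: calculated 193.9 vs reported 194.0 → residual 0.1 km
  B: calculated 241.6 vs reported 241.7 → residual 0.1 km
  C: calculated 259.3 vs reported 259.4 → residual 0.1 km
  D: calculated 50.7 vs reported 17.8 → residual 32.9 km
A, B, C are mutually consistent (residuals ≈ 0); D is off by 32.9 km.

D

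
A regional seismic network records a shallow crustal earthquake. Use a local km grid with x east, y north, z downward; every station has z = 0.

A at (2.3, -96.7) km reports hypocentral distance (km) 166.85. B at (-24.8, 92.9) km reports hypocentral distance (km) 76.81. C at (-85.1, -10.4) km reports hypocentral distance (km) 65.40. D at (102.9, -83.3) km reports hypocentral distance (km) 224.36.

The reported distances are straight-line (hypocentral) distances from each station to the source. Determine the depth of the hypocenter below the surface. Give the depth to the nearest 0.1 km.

z ≈ 31.3 km

Each station gives a sphere (x−x_i)² + (y−y_i)² + z² = d_i² (stations at z=0).
Subtracting the A sphere from B and C: z² cancels, leaving linear equations in x and y:
-54.2 x + 379.2 y = 21828.42
-174.8 x + 172.6 y = 21555.75
Solving: x ≈ -77.401, y ≈ 46.501 km (keep extra digits for the depth step; rounded: -77.4, 46.5).
Then from the A sphere: z² = 166.85² − (x − 2.3)² − (y + 96.7)² with x = -77.401, y = 46.501, so z ≈ 31.307 ≈ 31.3 km.
Check against D (with the unrounded solution): distance 224.36 ≈ 224.36 km. ✓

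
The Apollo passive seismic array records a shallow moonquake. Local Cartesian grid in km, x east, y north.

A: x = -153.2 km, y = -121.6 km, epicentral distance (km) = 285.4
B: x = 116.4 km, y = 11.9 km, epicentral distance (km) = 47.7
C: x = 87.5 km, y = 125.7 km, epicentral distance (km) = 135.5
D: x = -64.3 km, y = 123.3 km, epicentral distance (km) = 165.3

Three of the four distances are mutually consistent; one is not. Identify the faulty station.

Solve using three stations at a time. Using A, B, D (subtract circle equations pairwise → linear system) gives (x, y) ≈ (80.1, 42.8).
Distances from that point to each station vs reported:
  A: calculated 285.4 vs reported 285.4 → residual 0.0 km
  B: calculated 47.7 vs reported 47.7 → residual 0.0 km
  C: calculated 83.2 vs reported 135.5 → residual 52.3 km
  D: calculated 165.3 vs reported 165.3 → residual 0.0 km
A, B, D are mutually consistent (residuals ≈ 0); C is off by 52.3 km.

C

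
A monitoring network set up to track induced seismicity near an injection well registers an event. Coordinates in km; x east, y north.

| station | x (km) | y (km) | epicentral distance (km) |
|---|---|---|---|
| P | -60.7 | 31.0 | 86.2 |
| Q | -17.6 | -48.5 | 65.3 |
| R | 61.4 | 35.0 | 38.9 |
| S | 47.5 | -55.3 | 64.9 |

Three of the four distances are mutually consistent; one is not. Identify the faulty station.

Solve using three stations at a time. Using P, Q, S (subtract circle equations pairwise → linear system) gives (x, y) ≈ (21.2, 4.1).
Distances from that point to each station vs reported:
  P: calculated 86.2 vs reported 86.2 → residual 0.0 km
  Q: calculated 65.3 vs reported 65.3 → residual 0.0 km
  R: calculated 50.7 vs reported 38.9 → residual 11.8 km
  S: calculated 64.9 vs reported 64.9 → residual 0.0 km
P, Q, S are mutually consistent (residuals ≈ 0); R is off by 11.8 km.

R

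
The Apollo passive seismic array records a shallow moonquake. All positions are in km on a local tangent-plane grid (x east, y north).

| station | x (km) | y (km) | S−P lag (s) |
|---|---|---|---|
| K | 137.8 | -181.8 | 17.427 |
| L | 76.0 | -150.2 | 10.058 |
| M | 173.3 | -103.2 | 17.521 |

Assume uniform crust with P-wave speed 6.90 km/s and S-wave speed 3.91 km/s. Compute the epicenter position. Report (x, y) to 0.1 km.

16.7 km east, -81.5 km north

Distance from S−P lag: d = Δt · v_P v_S / (v_P − v_S) = Δt · (6.90·3.91)/(6.90−3.91) ≈ 9.0231·Δt.
So d_K = 157.25, d_L = 90.75, d_M = 158.09 km.
Circle about each station: (x − 137.8)² + (y + 181.8)² = 157.25²; (x − 76.0)² + (y + 150.2)² = 90.75²; (x − 173.3)² + (y + 103.2)² = 158.09².
Subtracting the K equation from the L and M equations removes the quadratic terms:
-123.6 x + 63.2 y = -7212.04
71.0 x + 157.2 y = -11621.84
Solving the 2×2 system: x ≈ 16.7, y ≈ -81.5 km.
Check against K (with the unrounded x, y): √((x − 137.8)²+(y + 181.8)²) = 157.27 ≈ 157.25 km. ✓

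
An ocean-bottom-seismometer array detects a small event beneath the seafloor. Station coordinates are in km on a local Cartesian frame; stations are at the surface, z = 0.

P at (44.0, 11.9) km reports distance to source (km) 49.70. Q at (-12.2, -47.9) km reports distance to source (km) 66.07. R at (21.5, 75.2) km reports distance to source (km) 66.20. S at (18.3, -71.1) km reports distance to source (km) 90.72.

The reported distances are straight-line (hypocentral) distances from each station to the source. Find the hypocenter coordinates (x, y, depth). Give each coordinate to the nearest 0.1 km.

Each station gives a sphere (x−x_i)² + (y−y_i)² + z² = d_i² (stations at z=0).
Subtracting the P sphere from Q and R: z² cancels, leaving linear equations in x and y:
-112.4 x − 119.6 y = -1529.51
-45.0 x + 126.6 y = 2127.33
Solving: x ≈ -3.100, y ≈ 15.702 km (keep extra digits for the depth step; rounded: -3.1, 15.7).
Then from the P sphere: z² = 49.70² − (x − 44.0)² − (y − 11.9)² with x = -3.100, y = 15.702, so z ≈ 15.402 ≈ 15.4 km.

(-3.1, 15.7, 15.4)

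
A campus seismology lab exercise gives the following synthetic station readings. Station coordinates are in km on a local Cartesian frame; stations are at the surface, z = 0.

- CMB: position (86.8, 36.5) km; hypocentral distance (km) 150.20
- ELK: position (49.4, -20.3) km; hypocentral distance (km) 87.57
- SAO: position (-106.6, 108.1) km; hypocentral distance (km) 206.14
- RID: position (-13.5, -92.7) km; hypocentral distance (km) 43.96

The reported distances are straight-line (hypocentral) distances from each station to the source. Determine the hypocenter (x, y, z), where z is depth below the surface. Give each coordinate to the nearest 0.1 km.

x ≈ -11.3 km, y ≈ -70.7 km, depth ≈ 38.0 km

Each station gives a sphere (x−x_i)² + (y−y_i)² + z² = d_i² (stations at z=0).
Subtracting the CMB sphere from ELK and SAO: z² cancels, leaving linear equations in x and y:
-74.8 x − 113.6 y = 8877.50
-386.8 x + 143.2 y = -5750.98
Solving: x ≈ -11.307, y ≈ -70.702 km (keep extra digits for the depth step; rounded: -11.3, -70.7).
Then from the CMB sphere: z² = 150.20² − (x − 86.8)² − (y − 36.5)² with x = -11.307, y = -70.702, so z ≈ 37.984 ≈ 38.0 km.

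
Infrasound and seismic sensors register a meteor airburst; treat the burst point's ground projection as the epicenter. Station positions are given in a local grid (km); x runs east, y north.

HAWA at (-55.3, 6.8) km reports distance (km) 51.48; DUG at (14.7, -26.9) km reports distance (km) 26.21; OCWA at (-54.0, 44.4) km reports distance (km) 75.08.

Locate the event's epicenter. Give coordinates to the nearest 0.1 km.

Circle about each station: (x + 55.3)² + (y − 6.8)² = 51.48²; (x − 14.7)² + (y + 26.9)² = 26.21²; (x + 54.0)² + (y − 44.4)² = 75.08².
Subtracting the HAWA equation from the DUG and OCWA equations removes the quadratic terms:
140.0 x − 67.4 y = -201.40
2.6 x + 75.2 y = -1203.79
Solving the 2×2 system: x ≈ -9.0, y ≈ -15.7 km.

(-9.0, -15.7)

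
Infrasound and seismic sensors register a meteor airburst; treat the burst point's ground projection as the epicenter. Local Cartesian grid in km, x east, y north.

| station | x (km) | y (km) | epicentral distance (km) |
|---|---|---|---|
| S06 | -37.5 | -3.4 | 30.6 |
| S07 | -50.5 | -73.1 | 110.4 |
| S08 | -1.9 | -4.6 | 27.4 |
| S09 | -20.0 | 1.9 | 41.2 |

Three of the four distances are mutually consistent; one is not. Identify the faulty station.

S06

Solve using three stations at a time. Using S07, S08, S09 (subtract circle equations pairwise → linear system) gives (x, y) ≈ (20.0, 11.9).
Distances from that point to each station vs reported:
  S06: calculated 59.5 vs reported 30.6 → residual 28.9 km
  S07: calculated 110.4 vs reported 110.4 → residual 0.0 km
  S08: calculated 27.4 vs reported 27.4 → residual 0.0 km
  S09: calculated 41.2 vs reported 41.2 → residual 0.0 km
S07, S08, S09 are mutually consistent (residuals ≈ 0); S06 is off by 28.9 km.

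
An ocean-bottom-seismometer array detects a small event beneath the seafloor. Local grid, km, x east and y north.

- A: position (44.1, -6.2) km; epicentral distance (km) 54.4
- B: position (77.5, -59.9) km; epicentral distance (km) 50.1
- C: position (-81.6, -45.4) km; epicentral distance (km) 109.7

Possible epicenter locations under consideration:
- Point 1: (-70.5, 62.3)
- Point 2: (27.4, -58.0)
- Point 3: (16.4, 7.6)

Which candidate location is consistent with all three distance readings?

For each candidate, compare |candidate − station| to the reported distance:
Point 1: residuals A 79.1, B 141.8, C 1.4 → max 141.8 km
Point 2: residuals A 0.0, B 0.0, C 0.0 → max 0.0 km
Point 3: residuals A 23.5, B 40.9, C 1.7 → max 40.9 km
Only Point 2 has all residuals ≈ 0.

Point 2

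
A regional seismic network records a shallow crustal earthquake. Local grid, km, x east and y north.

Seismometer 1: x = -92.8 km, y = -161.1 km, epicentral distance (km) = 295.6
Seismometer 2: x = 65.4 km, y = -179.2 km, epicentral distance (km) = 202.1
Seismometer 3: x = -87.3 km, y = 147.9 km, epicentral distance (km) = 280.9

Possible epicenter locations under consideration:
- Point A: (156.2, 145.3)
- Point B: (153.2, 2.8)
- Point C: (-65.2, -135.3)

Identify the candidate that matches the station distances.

For each candidate, compare |candidate − station| to the reported distance:
Point A: residuals Seismometer 1 99.2, Seismometer 2 134.9, Seismometer 3 37.4 → max 134.9 km
Point B: residuals Seismometer 1 0.0, Seismometer 2 0.0, Seismometer 3 0.0 → max 0.0 km
Point C: residuals Seismometer 1 257.8, Seismometer 2 64.3, Seismometer 3 3.2 → max 257.8 km
Only Point B has all residuals ≈ 0.

Point B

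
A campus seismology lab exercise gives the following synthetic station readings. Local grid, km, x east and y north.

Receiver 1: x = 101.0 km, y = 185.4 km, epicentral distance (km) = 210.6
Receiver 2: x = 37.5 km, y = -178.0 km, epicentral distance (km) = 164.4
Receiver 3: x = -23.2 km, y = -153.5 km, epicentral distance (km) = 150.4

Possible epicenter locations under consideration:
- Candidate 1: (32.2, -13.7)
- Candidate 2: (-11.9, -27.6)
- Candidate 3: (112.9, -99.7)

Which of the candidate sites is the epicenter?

For each candidate, compare |candidate − station| to the reported distance:
Candidate 1: residuals Receiver 1 0.1, Receiver 2 0.0, Receiver 3 0.0 → max 0.1 km
Candidate 2: residuals Receiver 1 30.5, Receiver 2 6.1, Receiver 3 24.0 → max 30.5 km
Candidate 3: residuals Receiver 1 74.7, Receiver 2 55.7, Receiver 3 4.1 → max 74.7 km
Only Candidate 1 has all residuals ≈ 0.

Candidate 1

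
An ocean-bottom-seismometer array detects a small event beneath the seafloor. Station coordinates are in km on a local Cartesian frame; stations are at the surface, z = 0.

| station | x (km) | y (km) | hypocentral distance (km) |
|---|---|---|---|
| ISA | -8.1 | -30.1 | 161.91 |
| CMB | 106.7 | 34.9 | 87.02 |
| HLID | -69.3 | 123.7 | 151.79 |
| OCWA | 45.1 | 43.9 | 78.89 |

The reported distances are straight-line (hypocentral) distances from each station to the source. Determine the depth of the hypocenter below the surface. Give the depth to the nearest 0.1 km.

Each station gives a sphere (x−x_i)² + (y−y_i)² + z² = d_i² (stations at z=0).
Subtracting the ISA sphere from CMB and HLID: z² cancels, leaving linear equations in x and y:
229.6 x + 130.0 y = 30273.65
-122.4 x + 307.6 y = 22307.20
Solving: x ≈ 74.098, y ≈ 102.005 km (keep extra digits for the depth step; rounded: 74.1, 102.0).
Then from the ISA sphere: z² = 161.91² − (x + 8.1)² − (y + 30.1)² with x = 74.098, y = 102.005, so z ≈ 44.795 ≈ 44.8 km.

44.8 km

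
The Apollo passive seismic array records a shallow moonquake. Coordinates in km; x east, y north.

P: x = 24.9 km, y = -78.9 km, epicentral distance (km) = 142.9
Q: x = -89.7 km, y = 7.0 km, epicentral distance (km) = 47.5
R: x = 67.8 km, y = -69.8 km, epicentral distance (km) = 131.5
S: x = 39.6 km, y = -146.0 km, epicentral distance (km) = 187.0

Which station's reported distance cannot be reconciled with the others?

Solve using three stations at a time. Using P, Q, S (subtract circle equations pairwise → linear system) gives (x, y) ≈ (-111.3, -35.5).
Distances from that point to each station vs reported:
  P: calculated 143.0 vs reported 142.9 → residual 0.1 km
  Q: calculated 47.7 vs reported 47.5 → residual 0.2 km
  R: calculated 182.4 vs reported 131.5 → residual 50.9 km
  S: calculated 187.0 vs reported 187.0 → residual 0.0 km
P, Q, S are mutually consistent (residuals ≈ 0); R is off by 50.9 km.

R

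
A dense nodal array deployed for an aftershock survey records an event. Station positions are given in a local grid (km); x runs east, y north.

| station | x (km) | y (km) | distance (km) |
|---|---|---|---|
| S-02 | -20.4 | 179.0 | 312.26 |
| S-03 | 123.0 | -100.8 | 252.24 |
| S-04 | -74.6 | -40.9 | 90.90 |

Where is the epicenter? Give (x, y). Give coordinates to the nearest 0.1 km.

x ≈ -128.9 km, y ≈ -113.8 km

Circle about each station: (x + 20.4)² + (y − 179.0)² = 312.26²; (x − 123.0)² + (y + 100.8)² = 252.24²; (x + 74.6)² + (y + 40.9)² = 90.90².
Subtracting pairs of circle equations eliminates x²+y² and gives linear equations (the radical axes):
286.8 x − 559.6 y = 26713.77
-108.4 x − 439.8 y = 64024.31
Solving the 2×2 system: x ≈ -128.9, y ≈ -113.8 km.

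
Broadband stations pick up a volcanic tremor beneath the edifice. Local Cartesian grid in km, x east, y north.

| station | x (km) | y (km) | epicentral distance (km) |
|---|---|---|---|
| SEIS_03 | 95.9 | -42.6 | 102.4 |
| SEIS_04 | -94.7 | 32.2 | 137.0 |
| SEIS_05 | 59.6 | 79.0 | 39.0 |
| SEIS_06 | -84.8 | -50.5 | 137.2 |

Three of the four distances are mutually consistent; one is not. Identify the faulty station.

SEIS_06

Solve using three stations at a time. Using SEIS_03, SEIS_04, SEIS_05 (subtract circle equations pairwise → linear system) gives (x, y) ≈ (41.8, 44.3).
Distances from that point to each station vs reported:
  SEIS_03: calculated 102.4 vs reported 102.4 → residual 0.0 km
  SEIS_04: calculated 137.0 vs reported 137.0 → residual 0.0 km
  SEIS_05: calculated 39.0 vs reported 39.0 → residual 0.0 km
  SEIS_06: calculated 158.1 vs reported 137.2 → residual 20.9 km
SEIS_03, SEIS_04, SEIS_05 are mutually consistent (residuals ≈ 0); SEIS_06 is off by 20.9 km.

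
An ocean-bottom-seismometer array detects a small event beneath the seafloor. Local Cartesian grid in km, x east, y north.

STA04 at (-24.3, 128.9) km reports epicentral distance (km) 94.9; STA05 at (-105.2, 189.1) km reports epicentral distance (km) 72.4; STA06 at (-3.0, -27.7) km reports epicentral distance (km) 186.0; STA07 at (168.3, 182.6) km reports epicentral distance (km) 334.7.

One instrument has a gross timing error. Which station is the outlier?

Solve using three stations at a time. Using STA04, STA05, STA06 (subtract circle equations pairwise → linear system) gives (x, y) ≈ (-118.5, 118.0).
Distances from that point to each station vs reported:
  STA04: calculated 94.8 vs reported 94.9 → residual 0.1 km
  STA05: calculated 72.3 vs reported 72.4 → residual 0.1 km
  STA06: calculated 186.0 vs reported 186.0 → residual 0.0 km
  STA07: calculated 294.0 vs reported 334.7 → residual 40.7 km
STA04, STA05, STA06 are mutually consistent (residuals ≈ 0); STA07 is off by 40.7 km.

STA07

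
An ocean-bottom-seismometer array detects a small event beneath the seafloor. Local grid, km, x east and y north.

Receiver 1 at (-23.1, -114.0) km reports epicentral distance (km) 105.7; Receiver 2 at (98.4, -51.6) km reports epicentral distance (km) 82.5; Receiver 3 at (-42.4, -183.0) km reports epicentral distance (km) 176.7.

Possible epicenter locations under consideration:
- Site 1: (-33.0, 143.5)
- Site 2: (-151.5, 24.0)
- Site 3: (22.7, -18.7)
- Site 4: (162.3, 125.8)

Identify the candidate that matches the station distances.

Site 3

For each candidate, compare |candidate − station| to the reported distance:
Site 1: residuals Receiver 1 152.0, Receiver 2 152.7, Receiver 3 149.9 → max 152.7 km
Site 2: residuals Receiver 1 82.8, Receiver 2 178.6, Receiver 3 57.3 → max 178.6 km
Site 3: residuals Receiver 1 0.0, Receiver 2 0.0, Receiver 3 0.0 → max 0.0 km
Site 4: residuals Receiver 1 197.4, Receiver 2 106.1, Receiver 3 193.8 → max 197.4 km
Only Site 3 has all residuals ≈ 0.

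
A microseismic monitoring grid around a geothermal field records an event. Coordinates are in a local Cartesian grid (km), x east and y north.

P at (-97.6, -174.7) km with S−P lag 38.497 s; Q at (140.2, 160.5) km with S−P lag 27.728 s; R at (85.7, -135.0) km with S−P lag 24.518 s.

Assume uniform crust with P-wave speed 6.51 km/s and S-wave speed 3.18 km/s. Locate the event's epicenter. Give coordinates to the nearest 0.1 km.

50.5 km east, 13.3 km north

Distance from S−P lag: d = Δt · v_P v_S / (v_P − v_S) = Δt · (6.51·3.18)/(6.51−3.18) ≈ 6.2168·Δt.
So d_P = 239.33, d_Q = 172.38, d_R = 152.42 km.
Circle about each station: (x + 97.6)² + (y + 174.7)² = 239.33²; (x − 140.2)² + (y − 160.5)² = 172.38²; (x − 85.7)² + (y + 135.0)² = 152.42².
Subtracting the P equation from the Q and R equations removes the quadratic terms:
475.6 x + 670.4 y = 32934.42
366.6 x + 79.4 y = 19570.63
Solving the 2×2 system: x ≈ 50.5, y ≈ 13.3 km.
Check against P (with the unrounded x, y): √((x + 97.6)²+(y + 174.7)²) = 239.33 ≈ 239.33 km. ✓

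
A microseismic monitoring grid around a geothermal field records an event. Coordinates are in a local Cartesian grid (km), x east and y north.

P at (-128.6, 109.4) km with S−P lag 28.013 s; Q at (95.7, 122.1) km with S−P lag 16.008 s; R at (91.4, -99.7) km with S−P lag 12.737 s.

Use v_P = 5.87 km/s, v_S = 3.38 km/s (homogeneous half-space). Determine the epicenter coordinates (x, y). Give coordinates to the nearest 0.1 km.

65.0 km east, -1.7 km north

Distance from S−P lag: d = Δt · v_P v_S / (v_P − v_S) = Δt · (5.87·3.38)/(5.87−3.38) ≈ 7.9681·Δt.
So d_P = 223.21, d_Q = 127.55, d_R = 101.49 km.
Circle about each station: (x + 128.6)² + (y − 109.4)² = 223.21²; (x − 95.7)² + (y − 122.1)² = 127.55²; (x − 91.4)² + (y + 99.7)² = 101.49².
Subtracting the P equation from the Q and R equations removes the quadratic terms:
448.6 x + 25.4 y = 29114.28
440.0 x − 418.2 y = 29310.21
Solving the 2×2 system: x ≈ 65.0, y ≈ -1.7 km.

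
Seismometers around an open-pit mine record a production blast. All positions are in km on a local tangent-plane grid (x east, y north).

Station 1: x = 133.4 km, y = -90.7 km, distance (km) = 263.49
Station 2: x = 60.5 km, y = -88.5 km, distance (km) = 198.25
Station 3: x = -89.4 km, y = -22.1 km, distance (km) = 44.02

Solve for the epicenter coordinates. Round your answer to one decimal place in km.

(-106.4, 18.5)

Circle about each station: (x − 133.4)² + (y + 90.7)² = 263.49²; (x − 60.5)² + (y + 88.5)² = 198.25²; (x + 89.4)² + (y + 22.1)² = 44.02².
Subtracting the Station 1 equation from the Station 2 and Station 3 equations removes the quadratic terms:
-145.8 x + 4.4 y = 15594.37
-445.6 x + 137.2 y = 49947.94
Solving the 2×2 system: x ≈ -106.4, y ≈ 18.5 km.
Check against Station 1 (with the unrounded x, y): √((x − 133.4)²+(y + 90.7)²) = 263.49 ≈ 263.49 km. ✓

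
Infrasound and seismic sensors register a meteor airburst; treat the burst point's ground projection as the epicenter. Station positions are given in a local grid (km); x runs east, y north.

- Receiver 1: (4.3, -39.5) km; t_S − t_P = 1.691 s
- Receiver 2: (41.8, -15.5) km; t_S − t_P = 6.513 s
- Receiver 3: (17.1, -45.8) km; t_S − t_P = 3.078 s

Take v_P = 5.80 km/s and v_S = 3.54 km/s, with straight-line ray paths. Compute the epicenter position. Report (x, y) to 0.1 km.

Distance from S−P lag: d = Δt · v_P v_S / (v_P − v_S) = Δt · (5.80·3.54)/(5.80−3.54) ≈ 9.0850·Δt.
So d_Receiver 1 = 15.36, d_Receiver 2 = 59.17, d_Receiver 3 = 27.96 km.
Circle about each station: (x − 4.3)² + (y + 39.5)² = 15.36²; (x − 41.8)² + (y + 15.5)² = 59.17²; (x − 17.1)² + (y + 45.8)² = 27.96².
Subtracting pairs of circle equations eliminates x²+y² and gives linear equations (the radical axes):
75.0 x + 48.0 y = -2856.41
25.6 x − 12.6 y = 265.48
Solving the 2×2 system: x ≈ -10.7, y ≈ -42.8 km.
Check against Receiver 1 (with the unrounded x, y): √((x − 4.3)²+(y + 39.5)²) = 15.35 ≈ 15.36 km. ✓

(-10.7, -42.8)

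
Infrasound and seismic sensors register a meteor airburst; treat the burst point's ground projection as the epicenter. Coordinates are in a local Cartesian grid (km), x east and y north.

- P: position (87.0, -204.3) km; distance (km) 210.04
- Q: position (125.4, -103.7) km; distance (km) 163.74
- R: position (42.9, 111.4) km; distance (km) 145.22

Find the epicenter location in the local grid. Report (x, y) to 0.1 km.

-16.1 km east, -21.3 km north

Circle about each station: (x − 87.0)² + (y + 204.3)² = 210.04²; (x − 125.4)² + (y + 103.7)² = 163.74²; (x − 42.9)² + (y − 111.4)² = 145.22².
Subtracting pairs of circle equations eliminates x²+y² and gives linear equations (the radical axes):
76.8 x + 201.2 y = -5522.63
-88.2 x + 631.4 y = -12029.17
Solving the 2×2 system: x ≈ -16.1, y ≈ -21.3 km.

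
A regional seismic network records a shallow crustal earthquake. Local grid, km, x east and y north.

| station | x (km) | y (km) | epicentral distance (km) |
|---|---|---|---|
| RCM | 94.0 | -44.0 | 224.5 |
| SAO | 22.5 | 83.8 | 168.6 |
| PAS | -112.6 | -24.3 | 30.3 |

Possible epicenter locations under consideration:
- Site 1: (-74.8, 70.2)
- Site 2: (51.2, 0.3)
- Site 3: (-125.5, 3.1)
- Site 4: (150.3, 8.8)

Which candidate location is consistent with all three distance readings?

For each candidate, compare |candidate − station| to the reported distance:
Site 1: residuals RCM 20.7, SAO 70.4, PAS 71.5 → max 71.5 km
Site 2: residuals RCM 162.9, SAO 80.3, PAS 135.3 → max 162.9 km
Site 3: residuals RCM 0.0, SAO 0.0, PAS 0.0 → max 0.0 km
Site 4: residuals RCM 147.3, SAO 20.4, PAS 234.7 → max 234.7 km
Only Site 3 has all residuals ≈ 0.

Site 3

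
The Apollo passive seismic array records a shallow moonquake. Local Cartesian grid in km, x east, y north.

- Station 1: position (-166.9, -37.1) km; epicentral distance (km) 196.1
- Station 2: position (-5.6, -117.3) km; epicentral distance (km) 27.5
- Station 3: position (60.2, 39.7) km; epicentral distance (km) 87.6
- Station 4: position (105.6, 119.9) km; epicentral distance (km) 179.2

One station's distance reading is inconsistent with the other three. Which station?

Solve using three stations at a time. Using Station 1, Station 3, Station 4 (subtract circle equations pairwise → linear system) gives (x, y) ≈ (29.1, -42.1).
Distances from that point to each station vs reported:
  Station 1: calculated 196.1 vs reported 196.1 → residual 0.0 km
  Station 2: calculated 82.8 vs reported 27.5 → residual 55.3 km
  Station 3: calculated 87.5 vs reported 87.6 → residual 0.1 km
  Station 4: calculated 179.2 vs reported 179.2 → residual 0.0 km
Station 1, Station 3, Station 4 are mutually consistent (residuals ≈ 0); Station 2 is off by 55.3 km.

Station 2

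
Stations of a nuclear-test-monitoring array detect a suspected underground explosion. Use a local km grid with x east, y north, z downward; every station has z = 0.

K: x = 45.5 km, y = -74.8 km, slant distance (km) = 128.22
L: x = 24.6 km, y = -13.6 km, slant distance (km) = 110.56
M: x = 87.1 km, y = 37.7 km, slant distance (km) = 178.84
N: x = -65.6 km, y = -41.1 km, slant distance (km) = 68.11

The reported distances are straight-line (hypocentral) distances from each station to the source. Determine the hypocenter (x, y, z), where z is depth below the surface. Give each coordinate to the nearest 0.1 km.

x ≈ -58.2 km, y ≈ -41.6 km, depth ≈ 67.7 km

Each station gives a sphere (x−x_i)² + (y−y_i)² + z² = d_i² (stations at z=0).
Subtracting the K sphere from L and M: z² cancels, leaving linear equations in x and y:
-41.8 x + 122.4 y = -2658.32
83.2 x + 225.0 y = -14200.97
Solving: x ≈ -58.201, y ≈ -41.594 km (keep extra digits for the depth step; rounded: -58.2, -41.6).
Then from the K sphere: z² = 128.22² − (x − 45.5)² − (y + 74.8)² with x = -58.201, y = -41.594, so z ≈ 67.704 ≈ 67.7 km.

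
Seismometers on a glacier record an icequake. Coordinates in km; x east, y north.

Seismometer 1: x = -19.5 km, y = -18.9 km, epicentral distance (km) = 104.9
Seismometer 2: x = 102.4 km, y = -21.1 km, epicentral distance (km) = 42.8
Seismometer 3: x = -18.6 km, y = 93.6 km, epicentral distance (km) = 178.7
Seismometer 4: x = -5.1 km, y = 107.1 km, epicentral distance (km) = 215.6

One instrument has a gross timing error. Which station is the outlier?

Seismometer 4

Solve using three stations at a time. Using Seismometer 1, Seismometer 2, Seismometer 3 (subtract circle equations pairwise → linear system) gives (x, y) ≈ (78.4, -56.5).
Distances from that point to each station vs reported:
  Seismometer 1: calculated 104.9 vs reported 104.9 → residual 0.0 km
  Seismometer 2: calculated 42.7 vs reported 42.8 → residual 0.1 km
  Seismometer 3: calculated 178.7 vs reported 178.7 → residual 0.0 km
  Seismometer 4: calculated 183.6 vs reported 215.6 → residual 32.0 km
Seismometer 1, Seismometer 2, Seismometer 3 are mutually consistent (residuals ≈ 0); Seismometer 4 is off by 32.0 km.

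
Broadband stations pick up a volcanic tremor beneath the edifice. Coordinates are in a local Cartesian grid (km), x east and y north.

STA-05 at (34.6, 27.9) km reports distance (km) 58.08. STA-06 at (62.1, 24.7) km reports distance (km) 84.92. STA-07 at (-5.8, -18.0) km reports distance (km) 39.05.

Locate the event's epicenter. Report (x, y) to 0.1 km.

Circle about each station: (x − 34.6)² + (y − 27.9)² = 58.08²; (x − 62.1)² + (y − 24.7)² = 84.92²; (x + 5.8)² + (y + 18.0)² = 39.05².
Subtracting the STA-05 equation from the STA-06 and STA-07 equations removes the quadratic terms:
55.0 x − 6.4 y = -1347.19
-80.8 x − 91.8 y = 230.45
Solving the 2×2 system: x ≈ -22.5, y ≈ 17.3 km.

x ≈ -22.5 km, y ≈ 17.3 km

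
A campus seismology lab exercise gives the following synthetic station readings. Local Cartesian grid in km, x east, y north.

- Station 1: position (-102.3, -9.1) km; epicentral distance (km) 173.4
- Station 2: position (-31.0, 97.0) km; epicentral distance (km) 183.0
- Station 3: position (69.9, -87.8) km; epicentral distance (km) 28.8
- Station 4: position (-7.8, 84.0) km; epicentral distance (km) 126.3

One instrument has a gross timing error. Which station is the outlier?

Solve using three stations at a time. Using Station 1, Station 2, Station 3 (subtract circle equations pairwise → linear system) gives (x, y) ≈ (63.6, -59.7).
Distances from that point to each station vs reported:
  Station 1: calculated 173.4 vs reported 173.4 → residual 0.0 km
  Station 2: calculated 183.0 vs reported 183.0 → residual 0.0 km
  Station 3: calculated 28.8 vs reported 28.8 → residual 0.0 km
  Station 4: calculated 160.4 vs reported 126.3 → residual 34.1 km
Station 1, Station 2, Station 3 are mutually consistent (residuals ≈ 0); Station 4 is off by 34.1 km.

Station 4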